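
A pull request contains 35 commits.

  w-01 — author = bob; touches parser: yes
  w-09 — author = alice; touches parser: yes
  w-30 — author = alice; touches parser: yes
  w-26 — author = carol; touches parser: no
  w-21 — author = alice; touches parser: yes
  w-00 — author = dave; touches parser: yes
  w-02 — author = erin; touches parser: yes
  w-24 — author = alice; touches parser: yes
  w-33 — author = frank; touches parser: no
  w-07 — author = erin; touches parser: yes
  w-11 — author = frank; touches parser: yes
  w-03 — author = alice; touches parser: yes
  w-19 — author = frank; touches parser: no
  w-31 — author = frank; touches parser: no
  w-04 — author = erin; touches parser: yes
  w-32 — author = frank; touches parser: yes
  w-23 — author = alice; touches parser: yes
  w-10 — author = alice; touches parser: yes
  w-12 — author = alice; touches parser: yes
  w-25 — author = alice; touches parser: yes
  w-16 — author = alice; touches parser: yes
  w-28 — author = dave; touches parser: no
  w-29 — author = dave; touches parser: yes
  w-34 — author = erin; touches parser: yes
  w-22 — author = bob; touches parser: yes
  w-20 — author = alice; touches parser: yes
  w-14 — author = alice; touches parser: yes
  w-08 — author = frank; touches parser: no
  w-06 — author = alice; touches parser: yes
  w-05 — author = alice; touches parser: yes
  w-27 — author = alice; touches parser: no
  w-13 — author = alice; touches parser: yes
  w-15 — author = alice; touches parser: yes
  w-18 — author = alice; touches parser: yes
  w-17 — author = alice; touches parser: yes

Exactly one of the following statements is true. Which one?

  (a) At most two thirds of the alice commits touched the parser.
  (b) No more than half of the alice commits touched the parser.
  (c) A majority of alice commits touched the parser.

|A| = 19, |A ∩ B| = 18, |A ∖ B| = 1.
(a) requires |A ∩ B| / |A| ≤ 2/3: false.
(b) requires |A ∩ B| ≤ |A ∖ B|: false.
(c) requires |A ∩ B| > |A ∖ B|: true.

(c)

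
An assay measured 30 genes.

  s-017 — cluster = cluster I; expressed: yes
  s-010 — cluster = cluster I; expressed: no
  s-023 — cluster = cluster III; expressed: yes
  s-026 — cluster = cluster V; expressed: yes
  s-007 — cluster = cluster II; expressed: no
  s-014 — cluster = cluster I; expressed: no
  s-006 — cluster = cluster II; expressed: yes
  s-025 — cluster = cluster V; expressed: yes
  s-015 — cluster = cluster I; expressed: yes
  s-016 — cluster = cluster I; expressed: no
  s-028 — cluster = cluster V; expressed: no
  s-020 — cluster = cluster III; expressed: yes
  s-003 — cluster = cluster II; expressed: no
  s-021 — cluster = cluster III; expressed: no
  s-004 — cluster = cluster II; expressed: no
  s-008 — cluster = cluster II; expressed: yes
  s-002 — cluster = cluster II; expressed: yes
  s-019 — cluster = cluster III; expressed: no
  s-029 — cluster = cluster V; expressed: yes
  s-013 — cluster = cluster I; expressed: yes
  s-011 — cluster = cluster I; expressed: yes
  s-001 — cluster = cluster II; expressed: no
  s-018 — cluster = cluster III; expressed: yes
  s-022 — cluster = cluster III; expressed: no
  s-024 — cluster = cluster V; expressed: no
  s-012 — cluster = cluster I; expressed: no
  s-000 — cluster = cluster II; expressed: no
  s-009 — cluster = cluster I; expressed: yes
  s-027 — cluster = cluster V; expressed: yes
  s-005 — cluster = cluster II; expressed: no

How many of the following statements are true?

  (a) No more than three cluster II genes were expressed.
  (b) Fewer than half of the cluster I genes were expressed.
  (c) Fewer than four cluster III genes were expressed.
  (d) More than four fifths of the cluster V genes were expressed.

(a) cluster II: |A| = 9, |A ∩ B| = 3; needs |A ∩ B| ≤ 3 — true.
(b) cluster I: |A| = 9, |A ∩ B| = 5; needs |A ∩ B| < |A ∖ B| — false.
(c) cluster III: |A| = 6, |A ∩ B| = 3; needs |A ∩ B| < 4 — true.
(d) cluster V: |A| = 6, |A ∩ B| = 4; needs |A ∩ B| / |A| > 4/5 — false.

2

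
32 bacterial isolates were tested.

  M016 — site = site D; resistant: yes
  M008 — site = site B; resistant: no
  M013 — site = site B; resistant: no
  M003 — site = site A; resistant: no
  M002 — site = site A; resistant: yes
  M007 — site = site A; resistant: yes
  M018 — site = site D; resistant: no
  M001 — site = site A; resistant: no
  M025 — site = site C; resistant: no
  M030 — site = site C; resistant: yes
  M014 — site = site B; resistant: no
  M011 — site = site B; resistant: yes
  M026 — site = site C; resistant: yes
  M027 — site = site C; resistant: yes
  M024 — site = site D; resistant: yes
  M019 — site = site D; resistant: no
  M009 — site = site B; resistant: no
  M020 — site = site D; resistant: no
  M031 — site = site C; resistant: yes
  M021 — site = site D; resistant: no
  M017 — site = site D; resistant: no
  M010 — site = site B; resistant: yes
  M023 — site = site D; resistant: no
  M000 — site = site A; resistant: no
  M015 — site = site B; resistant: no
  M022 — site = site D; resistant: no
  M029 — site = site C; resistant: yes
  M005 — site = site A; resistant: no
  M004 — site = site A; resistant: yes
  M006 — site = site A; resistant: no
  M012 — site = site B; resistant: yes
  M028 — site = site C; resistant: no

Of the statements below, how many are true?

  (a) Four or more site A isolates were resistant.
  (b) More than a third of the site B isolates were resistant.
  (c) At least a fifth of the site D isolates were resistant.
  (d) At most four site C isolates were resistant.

(a) site A: |A| = 8, |A ∩ B| = 3; needs |A ∩ B| ≥ 4 — false.
(b) site B: |A| = 8, |A ∩ B| = 3; needs |A ∩ B| / |A| > 1/3 — true.
(c) site D: |A| = 9, |A ∩ B| = 2; needs |A ∩ B| / |A| ≥ 1/5 — true.
(d) site C: |A| = 7, |A ∩ B| = 5; needs |A ∩ B| ≤ 4 — false.

2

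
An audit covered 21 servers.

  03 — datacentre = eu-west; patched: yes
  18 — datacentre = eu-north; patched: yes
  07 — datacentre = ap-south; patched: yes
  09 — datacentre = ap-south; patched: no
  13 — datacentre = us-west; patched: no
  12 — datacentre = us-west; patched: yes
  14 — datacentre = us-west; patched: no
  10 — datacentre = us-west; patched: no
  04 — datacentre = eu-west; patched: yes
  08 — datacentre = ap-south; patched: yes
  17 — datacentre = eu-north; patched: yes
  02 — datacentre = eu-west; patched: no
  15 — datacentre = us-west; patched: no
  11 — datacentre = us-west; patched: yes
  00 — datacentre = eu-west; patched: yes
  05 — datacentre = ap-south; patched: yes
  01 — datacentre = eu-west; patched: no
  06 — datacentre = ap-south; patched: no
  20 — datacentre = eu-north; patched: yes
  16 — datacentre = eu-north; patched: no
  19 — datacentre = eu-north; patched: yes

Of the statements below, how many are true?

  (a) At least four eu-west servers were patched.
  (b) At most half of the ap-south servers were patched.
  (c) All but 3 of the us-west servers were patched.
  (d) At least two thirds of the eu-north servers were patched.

1

(a) eu-west: |A| = 5, |A ∩ B| = 3; needs |A ∩ B| ≥ 4 — false.
(b) ap-south: |A| = 5, |A ∩ B| = 3; needs |A ∩ B| ≤ |A ∖ B| — false.
(c) us-west: |A| = 6, |A ∩ B| = 2; needs |A ∖ B| = 3 — false.
(d) eu-north: |A| = 5, |A ∩ B| = 4; needs |A ∩ B| / |A| ≥ 2/3 — true.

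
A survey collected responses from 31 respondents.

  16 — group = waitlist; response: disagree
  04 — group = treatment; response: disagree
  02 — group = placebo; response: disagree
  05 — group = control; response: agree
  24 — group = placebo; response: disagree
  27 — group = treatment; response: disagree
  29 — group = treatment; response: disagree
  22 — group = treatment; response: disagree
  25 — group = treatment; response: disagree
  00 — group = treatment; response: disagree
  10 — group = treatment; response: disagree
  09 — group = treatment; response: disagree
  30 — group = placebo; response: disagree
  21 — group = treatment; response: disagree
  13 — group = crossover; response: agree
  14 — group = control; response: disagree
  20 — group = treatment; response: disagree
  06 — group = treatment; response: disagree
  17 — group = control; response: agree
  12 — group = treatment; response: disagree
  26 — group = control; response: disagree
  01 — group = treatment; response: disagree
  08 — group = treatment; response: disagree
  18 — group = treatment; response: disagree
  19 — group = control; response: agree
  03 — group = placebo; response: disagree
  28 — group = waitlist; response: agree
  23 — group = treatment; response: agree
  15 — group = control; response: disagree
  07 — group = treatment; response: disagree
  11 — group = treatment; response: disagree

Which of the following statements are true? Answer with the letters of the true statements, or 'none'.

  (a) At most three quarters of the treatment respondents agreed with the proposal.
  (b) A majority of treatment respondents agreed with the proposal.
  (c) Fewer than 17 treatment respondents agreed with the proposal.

(a), (c)

|A| = 18, |A ∩ B| = 1, |A ∖ B| = 17.
(a) |A ∩ B| / |A| ≤ 3/4: holds.
(b) |A ∩ B| > |A ∖ B|: fails.
(c) |A ∩ B| < 17: holds.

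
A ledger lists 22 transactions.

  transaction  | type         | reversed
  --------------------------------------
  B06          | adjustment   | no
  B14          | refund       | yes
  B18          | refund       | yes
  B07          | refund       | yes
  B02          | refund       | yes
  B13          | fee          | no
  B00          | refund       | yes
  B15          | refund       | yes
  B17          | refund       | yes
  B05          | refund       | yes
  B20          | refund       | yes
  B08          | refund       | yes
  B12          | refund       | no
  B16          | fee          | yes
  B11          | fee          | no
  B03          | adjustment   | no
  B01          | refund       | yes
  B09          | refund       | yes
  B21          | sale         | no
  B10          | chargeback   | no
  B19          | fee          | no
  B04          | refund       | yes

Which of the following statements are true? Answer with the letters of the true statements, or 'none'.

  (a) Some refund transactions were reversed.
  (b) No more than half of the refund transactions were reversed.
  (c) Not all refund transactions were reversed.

(a), (c)

|A| = 14, |A ∩ B| = 13, |A ∖ B| = 1.
(a) A ∩ B ≠ ∅ (|A ∩ B| ≥ 1): holds.
(b) |A ∩ B| ≤ |A ∖ B|: fails.
(c) A ⊄ B (|A ∖ B| ≥ 1): holds.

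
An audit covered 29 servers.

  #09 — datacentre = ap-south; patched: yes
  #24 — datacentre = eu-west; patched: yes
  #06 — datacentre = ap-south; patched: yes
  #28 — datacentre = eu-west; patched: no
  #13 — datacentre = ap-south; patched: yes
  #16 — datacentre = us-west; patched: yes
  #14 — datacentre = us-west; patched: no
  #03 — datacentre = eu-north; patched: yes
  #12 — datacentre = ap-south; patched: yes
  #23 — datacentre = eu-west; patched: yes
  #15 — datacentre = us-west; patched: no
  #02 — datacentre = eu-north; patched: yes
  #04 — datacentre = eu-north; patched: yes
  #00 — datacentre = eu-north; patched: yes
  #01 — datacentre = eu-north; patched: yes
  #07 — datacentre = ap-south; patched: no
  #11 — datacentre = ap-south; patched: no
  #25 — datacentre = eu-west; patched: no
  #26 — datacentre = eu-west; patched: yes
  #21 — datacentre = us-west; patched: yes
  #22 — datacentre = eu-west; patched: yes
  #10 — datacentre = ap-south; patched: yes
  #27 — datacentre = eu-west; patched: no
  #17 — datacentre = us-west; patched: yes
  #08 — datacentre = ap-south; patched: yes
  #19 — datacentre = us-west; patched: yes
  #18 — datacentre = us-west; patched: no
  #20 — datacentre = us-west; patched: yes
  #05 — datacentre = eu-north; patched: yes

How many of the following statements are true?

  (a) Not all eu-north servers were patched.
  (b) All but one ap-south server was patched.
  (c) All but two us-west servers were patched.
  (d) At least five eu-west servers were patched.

0

(a) eu-north: |A| = 6, |A ∩ B| = 6; needs A ⊄ B (|A ∖ B| ≥ 1) — false.
(b) ap-south: |A| = 8, |A ∩ B| = 6; needs |A ∖ B| = 1 — false.
(c) us-west: |A| = 8, |A ∩ B| = 5; needs |A ∖ B| = 2 — false.
(d) eu-west: |A| = 7, |A ∩ B| = 4; needs |A ∩ B| ≥ 5 — false.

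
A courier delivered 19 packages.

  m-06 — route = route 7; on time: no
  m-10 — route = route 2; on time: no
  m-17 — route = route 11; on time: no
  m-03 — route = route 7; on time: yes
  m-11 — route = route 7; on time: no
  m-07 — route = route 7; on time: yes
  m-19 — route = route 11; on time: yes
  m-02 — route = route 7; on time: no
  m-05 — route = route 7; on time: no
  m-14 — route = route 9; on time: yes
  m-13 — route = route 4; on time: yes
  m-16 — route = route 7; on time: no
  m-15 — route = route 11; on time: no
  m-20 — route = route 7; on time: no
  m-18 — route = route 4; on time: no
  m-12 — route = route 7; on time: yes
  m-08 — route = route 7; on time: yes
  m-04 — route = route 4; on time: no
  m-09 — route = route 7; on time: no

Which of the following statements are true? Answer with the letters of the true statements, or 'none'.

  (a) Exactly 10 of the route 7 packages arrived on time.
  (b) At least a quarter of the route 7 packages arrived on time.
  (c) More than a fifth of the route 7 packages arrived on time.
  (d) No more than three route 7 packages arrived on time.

|A| = 11, |A ∩ B| = 4, |A ∖ B| = 7.
(a) |A ∩ B| = 10: fails.
(b) |A ∩ B| / |A| ≥ 1/4: holds.
(c) |A ∩ B| / |A| > 1/5: holds.
(d) |A ∩ B| ≤ 3: fails.

(b), (c)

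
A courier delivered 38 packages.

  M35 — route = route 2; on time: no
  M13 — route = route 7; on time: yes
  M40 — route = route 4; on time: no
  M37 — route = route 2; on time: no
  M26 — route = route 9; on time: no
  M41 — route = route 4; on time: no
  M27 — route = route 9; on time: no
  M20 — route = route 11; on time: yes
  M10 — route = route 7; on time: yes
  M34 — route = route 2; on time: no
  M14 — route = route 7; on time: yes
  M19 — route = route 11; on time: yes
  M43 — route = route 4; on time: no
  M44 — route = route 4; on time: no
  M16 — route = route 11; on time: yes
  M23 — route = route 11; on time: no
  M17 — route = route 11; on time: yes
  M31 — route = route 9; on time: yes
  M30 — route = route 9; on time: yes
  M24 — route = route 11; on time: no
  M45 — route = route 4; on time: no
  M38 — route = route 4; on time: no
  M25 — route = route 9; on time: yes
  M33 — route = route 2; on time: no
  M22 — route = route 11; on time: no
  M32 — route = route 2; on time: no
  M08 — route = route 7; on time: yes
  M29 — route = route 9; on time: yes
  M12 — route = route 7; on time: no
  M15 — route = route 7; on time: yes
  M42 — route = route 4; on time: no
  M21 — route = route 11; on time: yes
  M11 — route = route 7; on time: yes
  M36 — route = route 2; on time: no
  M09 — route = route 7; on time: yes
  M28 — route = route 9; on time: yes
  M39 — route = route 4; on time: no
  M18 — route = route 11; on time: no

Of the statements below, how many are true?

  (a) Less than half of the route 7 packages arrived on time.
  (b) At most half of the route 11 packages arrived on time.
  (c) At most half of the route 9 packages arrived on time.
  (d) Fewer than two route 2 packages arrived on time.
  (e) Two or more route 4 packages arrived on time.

(a) route 7: |A| = 8, |A ∩ B| = 7; needs |A ∩ B| < |A ∖ B| — false.
(b) route 11: |A| = 9, |A ∩ B| = 5; needs |A ∩ B| ≤ |A ∖ B| — false.
(c) route 9: |A| = 7, |A ∩ B| = 5; needs |A ∩ B| ≤ |A ∖ B| — false.
(d) route 2: |A| = 6, |A ∩ B| = 0; needs |A ∩ B| < 2 — true.
(e) route 4: |A| = 8, |A ∩ B| = 0; needs |A ∩ B| ≥ 2 — false.

1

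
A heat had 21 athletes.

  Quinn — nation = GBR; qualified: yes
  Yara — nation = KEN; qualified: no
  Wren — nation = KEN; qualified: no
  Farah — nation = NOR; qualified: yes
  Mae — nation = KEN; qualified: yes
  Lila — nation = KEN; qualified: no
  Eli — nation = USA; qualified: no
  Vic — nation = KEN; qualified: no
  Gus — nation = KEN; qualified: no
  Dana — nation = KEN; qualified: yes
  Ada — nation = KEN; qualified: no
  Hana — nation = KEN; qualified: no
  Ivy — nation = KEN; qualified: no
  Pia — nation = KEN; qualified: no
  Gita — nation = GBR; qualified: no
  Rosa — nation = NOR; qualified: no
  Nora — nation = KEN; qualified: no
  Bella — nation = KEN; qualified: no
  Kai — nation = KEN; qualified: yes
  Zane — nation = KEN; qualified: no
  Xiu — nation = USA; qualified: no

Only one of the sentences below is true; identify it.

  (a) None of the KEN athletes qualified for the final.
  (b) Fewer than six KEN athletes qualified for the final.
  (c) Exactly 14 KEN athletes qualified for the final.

(b)

|A| = 15, |A ∩ B| = 3, |A ∖ B| = 12.
(a) requires A ∩ B = ∅ (|A ∩ B| = 0): false.
(b) requires |A ∩ B| < 6: true.
(c) requires |A ∩ B| = 14: false.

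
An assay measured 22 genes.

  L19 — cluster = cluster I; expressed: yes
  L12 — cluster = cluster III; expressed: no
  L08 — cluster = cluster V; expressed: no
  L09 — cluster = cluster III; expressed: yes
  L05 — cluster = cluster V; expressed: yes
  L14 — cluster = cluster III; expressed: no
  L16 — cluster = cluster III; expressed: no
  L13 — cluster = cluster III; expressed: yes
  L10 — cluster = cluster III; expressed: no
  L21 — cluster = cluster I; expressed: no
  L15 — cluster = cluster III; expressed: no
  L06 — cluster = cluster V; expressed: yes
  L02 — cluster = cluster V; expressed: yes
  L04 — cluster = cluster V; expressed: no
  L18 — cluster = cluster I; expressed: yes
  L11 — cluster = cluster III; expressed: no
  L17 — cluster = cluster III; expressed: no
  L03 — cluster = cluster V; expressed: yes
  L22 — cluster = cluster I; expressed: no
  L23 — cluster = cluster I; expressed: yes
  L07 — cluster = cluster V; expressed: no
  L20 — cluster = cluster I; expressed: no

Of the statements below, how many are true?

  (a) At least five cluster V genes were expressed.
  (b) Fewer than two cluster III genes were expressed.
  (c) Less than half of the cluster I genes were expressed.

0

(a) cluster V: |A| = 7, |A ∩ B| = 4; needs |A ∩ B| ≥ 5 — false.
(b) cluster III: |A| = 9, |A ∩ B| = 2; needs |A ∩ B| < 2 — false.
(c) cluster I: |A| = 6, |A ∩ B| = 3; needs |A ∩ B| < |A ∖ B| — false.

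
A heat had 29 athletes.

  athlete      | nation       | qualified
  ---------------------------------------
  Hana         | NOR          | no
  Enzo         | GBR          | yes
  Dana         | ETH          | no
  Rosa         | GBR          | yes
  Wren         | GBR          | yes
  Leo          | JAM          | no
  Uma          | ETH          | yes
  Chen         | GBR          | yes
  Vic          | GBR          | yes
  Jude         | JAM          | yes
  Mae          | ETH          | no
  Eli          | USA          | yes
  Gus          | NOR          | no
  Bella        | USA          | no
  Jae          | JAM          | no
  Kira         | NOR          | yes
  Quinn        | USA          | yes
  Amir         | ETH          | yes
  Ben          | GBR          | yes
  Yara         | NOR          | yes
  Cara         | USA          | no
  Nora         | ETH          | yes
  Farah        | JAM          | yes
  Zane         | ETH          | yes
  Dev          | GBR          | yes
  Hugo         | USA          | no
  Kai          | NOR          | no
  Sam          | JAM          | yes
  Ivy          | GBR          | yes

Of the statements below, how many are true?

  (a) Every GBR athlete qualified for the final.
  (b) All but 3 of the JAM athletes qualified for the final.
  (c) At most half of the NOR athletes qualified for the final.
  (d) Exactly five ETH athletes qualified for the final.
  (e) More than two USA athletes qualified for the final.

(a) GBR: |A| = 8, |A ∩ B| = 8; needs A ⊆ B, i.e. every element of A is in B (|A ∖ B| = 0) — true.
(b) JAM: |A| = 5, |A ∩ B| = 3; needs |A ∖ B| = 3 — false.
(c) NOR: |A| = 5, |A ∩ B| = 2; needs |A ∩ B| ≤ |A ∖ B| — true.
(d) ETH: |A| = 6, |A ∩ B| = 4; needs |A ∩ B| = 5 — false.
(e) USA: |A| = 5, |A ∩ B| = 2; needs |A ∩ B| > 2 — false.

2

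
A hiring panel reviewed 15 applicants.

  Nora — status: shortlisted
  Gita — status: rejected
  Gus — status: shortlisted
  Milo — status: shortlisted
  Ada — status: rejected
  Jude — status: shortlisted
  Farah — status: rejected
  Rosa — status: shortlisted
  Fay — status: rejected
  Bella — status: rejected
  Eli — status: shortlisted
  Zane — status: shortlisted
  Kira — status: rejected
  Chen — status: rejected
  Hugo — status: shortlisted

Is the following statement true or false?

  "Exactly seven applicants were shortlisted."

False

The determiner here denotes the relation: |A ∩ B| = 7.
|A| = 15, |A ∩ B| = 8, |A ∖ B| = 7.
|A ∩ B| = 8, so the statement is false.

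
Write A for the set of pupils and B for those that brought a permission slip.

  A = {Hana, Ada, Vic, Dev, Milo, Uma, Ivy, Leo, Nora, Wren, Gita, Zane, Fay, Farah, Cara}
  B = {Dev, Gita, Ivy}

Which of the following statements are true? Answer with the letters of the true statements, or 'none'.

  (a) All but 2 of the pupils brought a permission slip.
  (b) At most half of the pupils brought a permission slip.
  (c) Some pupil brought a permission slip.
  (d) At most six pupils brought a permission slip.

(b), (c), (d)

|A| = 15, |A ∩ B| = 3, |A ∖ B| = 12.
(a) |A ∖ B| = 2: fails.
(b) |A ∩ B| ≤ |A ∖ B|: holds.
(c) A ∩ B ≠ ∅ (|A ∩ B| ≥ 1): holds.
(d) |A ∩ B| ≤ 6: holds.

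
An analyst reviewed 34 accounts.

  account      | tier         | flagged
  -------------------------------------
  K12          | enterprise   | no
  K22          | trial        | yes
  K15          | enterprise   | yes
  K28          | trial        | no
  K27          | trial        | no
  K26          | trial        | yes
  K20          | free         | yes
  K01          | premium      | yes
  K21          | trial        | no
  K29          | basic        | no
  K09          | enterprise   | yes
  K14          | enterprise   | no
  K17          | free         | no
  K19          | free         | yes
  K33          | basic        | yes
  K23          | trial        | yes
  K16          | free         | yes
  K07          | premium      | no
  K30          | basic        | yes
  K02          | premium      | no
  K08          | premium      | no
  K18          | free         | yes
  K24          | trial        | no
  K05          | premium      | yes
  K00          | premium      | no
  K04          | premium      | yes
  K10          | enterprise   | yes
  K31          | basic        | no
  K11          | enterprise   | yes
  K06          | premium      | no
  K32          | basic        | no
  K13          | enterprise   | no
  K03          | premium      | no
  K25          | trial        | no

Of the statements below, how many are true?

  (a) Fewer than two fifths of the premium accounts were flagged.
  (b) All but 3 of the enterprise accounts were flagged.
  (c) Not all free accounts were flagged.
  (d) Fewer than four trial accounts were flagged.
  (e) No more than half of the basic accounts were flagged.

5

(a) premium: |A| = 9, |A ∩ B| = 3; needs |A ∩ B| / |A| < 2/5 — true.
(b) enterprise: |A| = 7, |A ∩ B| = 4; needs |A ∖ B| = 3 — true.
(c) free: |A| = 5, |A ∩ B| = 4; needs A ⊄ B (|A ∖ B| ≥ 1) — true.
(d) trial: |A| = 8, |A ∩ B| = 3; needs |A ∩ B| < 4 — true.
(e) basic: |A| = 5, |A ∩ B| = 2; needs |A ∩ B| ≤ |A ∖ B| — true.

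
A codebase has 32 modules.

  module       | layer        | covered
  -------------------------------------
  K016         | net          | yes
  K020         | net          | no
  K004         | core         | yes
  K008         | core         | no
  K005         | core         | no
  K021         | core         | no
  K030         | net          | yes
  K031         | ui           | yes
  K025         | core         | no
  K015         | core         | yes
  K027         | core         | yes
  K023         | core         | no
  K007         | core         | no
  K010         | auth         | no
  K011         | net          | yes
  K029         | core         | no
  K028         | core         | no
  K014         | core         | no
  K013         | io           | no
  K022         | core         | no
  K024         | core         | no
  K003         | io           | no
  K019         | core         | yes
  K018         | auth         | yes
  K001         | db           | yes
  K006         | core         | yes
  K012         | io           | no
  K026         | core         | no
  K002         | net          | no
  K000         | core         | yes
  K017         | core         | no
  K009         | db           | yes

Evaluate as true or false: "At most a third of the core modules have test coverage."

True

'At most a third of the core modules have test coverage' holds iff |A ∩ B| / |A| ≤ 1/3.
|A| = 19, |A ∩ B| = 6, |A ∖ B| = 13.
|A ∩ B|/|A| = 6/19, so the statement is true.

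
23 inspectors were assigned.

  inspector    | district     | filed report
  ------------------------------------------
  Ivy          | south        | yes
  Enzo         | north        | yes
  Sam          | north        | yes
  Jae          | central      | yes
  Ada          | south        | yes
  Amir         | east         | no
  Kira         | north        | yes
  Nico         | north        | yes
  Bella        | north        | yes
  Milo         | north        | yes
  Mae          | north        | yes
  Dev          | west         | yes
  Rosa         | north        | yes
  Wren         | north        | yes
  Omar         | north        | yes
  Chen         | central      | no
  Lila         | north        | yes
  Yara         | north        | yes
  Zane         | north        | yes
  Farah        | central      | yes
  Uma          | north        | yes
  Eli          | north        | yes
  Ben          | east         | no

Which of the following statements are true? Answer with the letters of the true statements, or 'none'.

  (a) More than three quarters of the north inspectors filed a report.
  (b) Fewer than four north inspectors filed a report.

|A| = 15, |A ∩ B| = 15, |A ∖ B| = 0.
(a) |A ∩ B| / |A| > 3/4: holds.
(b) |A ∩ B| < 4: fails.

(a)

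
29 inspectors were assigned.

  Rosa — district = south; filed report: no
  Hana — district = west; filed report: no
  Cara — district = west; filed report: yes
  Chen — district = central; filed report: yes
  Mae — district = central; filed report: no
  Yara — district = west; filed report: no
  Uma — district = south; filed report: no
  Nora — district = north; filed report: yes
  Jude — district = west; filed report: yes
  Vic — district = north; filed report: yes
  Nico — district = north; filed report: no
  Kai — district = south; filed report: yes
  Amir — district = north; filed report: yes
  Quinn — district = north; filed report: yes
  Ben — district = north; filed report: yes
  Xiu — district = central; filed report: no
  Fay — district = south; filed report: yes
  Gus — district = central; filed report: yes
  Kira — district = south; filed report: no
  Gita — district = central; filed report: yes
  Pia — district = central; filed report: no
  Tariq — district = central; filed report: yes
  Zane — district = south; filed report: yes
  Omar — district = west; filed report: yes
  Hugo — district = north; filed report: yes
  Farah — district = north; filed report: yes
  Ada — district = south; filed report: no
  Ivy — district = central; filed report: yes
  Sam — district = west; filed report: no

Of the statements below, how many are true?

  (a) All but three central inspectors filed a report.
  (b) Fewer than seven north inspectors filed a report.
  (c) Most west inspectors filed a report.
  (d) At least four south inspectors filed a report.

1

(a) central: |A| = 8, |A ∩ B| = 5; needs |A ∖ B| = 3 — true.
(b) north: |A| = 8, |A ∩ B| = 7; needs |A ∩ B| < 7 — false.
(c) west: |A| = 6, |A ∩ B| = 3; needs |A ∩ B| > |A ∖ B| — false.
(d) south: |A| = 7, |A ∩ B| = 3; needs |A ∩ B| ≥ 4 — false.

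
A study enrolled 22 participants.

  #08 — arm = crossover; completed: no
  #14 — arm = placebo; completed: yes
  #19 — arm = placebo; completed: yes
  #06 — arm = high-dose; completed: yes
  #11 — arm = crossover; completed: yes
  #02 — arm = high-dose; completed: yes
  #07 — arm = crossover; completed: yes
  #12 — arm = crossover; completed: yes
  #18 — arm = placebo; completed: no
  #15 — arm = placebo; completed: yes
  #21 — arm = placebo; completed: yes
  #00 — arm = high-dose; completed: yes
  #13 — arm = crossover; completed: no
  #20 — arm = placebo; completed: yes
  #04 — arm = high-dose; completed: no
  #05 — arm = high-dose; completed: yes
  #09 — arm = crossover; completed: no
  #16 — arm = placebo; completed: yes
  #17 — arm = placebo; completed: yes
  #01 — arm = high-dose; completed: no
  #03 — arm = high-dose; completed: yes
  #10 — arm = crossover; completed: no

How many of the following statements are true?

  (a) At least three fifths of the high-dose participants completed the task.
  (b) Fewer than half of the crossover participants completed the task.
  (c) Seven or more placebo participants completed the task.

(a) high-dose: |A| = 7, |A ∩ B| = 5; needs |A ∩ B| / |A| ≥ 3/5 — true.
(b) crossover: |A| = 7, |A ∩ B| = 3; needs |A ∩ B| < |A ∖ B| — true.
(c) placebo: |A| = 8, |A ∩ B| = 7; needs |A ∩ B| ≥ 7 — true.

3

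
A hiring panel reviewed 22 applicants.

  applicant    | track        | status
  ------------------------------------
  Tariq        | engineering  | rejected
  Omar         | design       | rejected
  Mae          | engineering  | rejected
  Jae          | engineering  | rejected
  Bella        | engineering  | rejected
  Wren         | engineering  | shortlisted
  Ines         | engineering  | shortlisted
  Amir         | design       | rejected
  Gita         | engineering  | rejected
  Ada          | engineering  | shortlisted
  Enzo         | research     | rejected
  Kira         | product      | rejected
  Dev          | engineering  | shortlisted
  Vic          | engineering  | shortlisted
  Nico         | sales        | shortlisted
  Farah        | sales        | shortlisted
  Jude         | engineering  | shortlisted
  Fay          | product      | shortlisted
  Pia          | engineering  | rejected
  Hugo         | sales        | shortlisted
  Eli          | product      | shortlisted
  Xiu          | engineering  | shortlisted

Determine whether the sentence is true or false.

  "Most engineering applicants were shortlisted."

True

'Most engineering applicants were shortlisted' holds iff |A ∩ B| > |A ∖ B|.
A (the restrictor) = {Tariq, Mae, Jae, Bella, Wren, Ines, Gita, Ada, Dev, Vic, Jude, Pia, Xiu}, |A| = 13.
A ∩ B = {Wren, Ines, Ada, Dev, Vic, Jude, Xiu}, so |A ∩ B| = 7.
A ∖ B = {Tariq, Mae, Jae, Bella, Gita, Pia}, so |A ∖ B| = 6.
7 > 6, so the statement is true.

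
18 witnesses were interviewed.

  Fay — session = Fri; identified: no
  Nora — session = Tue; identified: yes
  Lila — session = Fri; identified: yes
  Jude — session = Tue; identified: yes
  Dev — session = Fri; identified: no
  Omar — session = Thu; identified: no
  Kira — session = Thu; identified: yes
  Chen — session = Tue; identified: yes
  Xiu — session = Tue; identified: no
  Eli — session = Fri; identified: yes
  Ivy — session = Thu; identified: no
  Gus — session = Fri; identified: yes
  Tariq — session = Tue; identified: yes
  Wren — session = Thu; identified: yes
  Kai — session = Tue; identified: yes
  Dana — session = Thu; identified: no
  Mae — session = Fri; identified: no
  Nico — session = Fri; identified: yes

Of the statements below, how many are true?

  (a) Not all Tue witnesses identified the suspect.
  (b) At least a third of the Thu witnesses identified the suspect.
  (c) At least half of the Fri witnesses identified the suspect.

3

(a) Tue: |A| = 6, |A ∩ B| = 5; needs A ⊄ B (|A ∖ B| ≥ 1) — true.
(b) Thu: |A| = 5, |A ∩ B| = 2; needs |A ∩ B| / |A| ≥ 1/3 — true.
(c) Fri: |A| = 7, |A ∩ B| = 4; needs |A ∩ B| ≥ |A ∖ B| — true.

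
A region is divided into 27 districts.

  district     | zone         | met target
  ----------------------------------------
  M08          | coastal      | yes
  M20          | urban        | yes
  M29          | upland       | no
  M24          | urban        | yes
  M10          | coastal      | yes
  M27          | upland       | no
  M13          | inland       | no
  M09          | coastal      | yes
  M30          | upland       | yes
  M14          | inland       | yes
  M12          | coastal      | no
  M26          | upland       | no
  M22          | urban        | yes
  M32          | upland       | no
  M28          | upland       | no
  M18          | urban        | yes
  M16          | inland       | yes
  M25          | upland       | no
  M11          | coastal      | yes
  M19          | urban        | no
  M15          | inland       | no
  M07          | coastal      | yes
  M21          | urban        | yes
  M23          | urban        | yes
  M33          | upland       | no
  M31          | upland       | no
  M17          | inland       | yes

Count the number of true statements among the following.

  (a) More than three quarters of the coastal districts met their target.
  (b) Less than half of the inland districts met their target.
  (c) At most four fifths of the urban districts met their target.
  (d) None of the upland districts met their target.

1

(a) coastal: |A| = 6, |A ∩ B| = 5; needs |A ∩ B| / |A| > 3/4 — true.
(b) inland: |A| = 5, |A ∩ B| = 3; needs |A ∩ B| < |A ∖ B| — false.
(c) urban: |A| = 7, |A ∩ B| = 6; needs |A ∩ B| / |A| ≤ 4/5 — false.
(d) upland: |A| = 9, |A ∩ B| = 1; needs A ∩ B = ∅ (|A ∩ B| = 0) — false.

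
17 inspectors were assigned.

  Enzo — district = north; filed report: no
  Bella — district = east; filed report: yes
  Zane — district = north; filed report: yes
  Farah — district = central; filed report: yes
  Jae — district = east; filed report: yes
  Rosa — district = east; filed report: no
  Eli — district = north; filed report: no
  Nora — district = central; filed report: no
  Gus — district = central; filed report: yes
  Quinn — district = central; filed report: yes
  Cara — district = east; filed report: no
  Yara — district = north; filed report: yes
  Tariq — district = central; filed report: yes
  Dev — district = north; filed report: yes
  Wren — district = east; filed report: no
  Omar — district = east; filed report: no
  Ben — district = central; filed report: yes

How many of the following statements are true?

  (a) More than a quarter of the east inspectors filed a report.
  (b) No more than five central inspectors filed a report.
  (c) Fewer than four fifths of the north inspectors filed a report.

(a) east: |A| = 6, |A ∩ B| = 2; needs |A ∩ B| / |A| > 1/4 — true.
(b) central: |A| = 6, |A ∩ B| = 5; needs |A ∩ B| ≤ 5 — true.
(c) north: |A| = 5, |A ∩ B| = 3; needs |A ∩ B| / |A| < 4/5 — true.

3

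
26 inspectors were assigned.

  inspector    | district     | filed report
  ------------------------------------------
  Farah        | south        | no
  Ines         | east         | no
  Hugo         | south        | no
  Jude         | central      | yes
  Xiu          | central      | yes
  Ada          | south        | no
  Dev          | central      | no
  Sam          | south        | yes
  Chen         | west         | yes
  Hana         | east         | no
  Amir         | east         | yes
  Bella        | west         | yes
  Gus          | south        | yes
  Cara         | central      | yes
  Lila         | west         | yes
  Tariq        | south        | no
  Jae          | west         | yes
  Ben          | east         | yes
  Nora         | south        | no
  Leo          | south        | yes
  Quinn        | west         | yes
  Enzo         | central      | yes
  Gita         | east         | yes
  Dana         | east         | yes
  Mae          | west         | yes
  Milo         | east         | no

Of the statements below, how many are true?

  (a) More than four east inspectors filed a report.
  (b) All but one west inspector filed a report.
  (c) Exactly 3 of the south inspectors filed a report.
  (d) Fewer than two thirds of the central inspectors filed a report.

1

(a) east: |A| = 7, |A ∩ B| = 4; needs |A ∩ B| > 4 — false.
(b) west: |A| = 6, |A ∩ B| = 6; needs |A ∖ B| = 1 — false.
(c) south: |A| = 8, |A ∩ B| = 3; needs |A ∩ B| = 3 — true.
(d) central: |A| = 5, |A ∩ B| = 4; needs |A ∩ B| / |A| < 2/3 — false.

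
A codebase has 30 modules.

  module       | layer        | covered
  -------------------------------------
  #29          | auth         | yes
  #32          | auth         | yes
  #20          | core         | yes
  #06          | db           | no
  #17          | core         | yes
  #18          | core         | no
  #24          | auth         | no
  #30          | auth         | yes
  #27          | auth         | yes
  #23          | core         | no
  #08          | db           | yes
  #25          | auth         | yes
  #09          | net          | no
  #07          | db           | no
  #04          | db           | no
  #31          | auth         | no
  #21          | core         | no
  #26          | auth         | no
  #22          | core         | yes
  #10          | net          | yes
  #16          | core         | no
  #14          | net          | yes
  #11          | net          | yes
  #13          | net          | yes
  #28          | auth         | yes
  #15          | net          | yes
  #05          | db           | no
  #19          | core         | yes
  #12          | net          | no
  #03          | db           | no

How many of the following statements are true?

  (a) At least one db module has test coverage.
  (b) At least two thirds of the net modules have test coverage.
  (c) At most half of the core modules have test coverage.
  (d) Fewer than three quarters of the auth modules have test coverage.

4

(a) db: |A| = 6, |A ∩ B| = 1; needs A ∩ B ≠ ∅ (|A ∩ B| ≥ 1) — true.
(b) net: |A| = 7, |A ∩ B| = 5; needs |A ∩ B| / |A| ≥ 2/3 — true.
(c) core: |A| = 8, |A ∩ B| = 4; needs |A ∩ B| ≤ |A ∖ B| — true.
(d) auth: |A| = 9, |A ∩ B| = 6; needs |A ∩ B| / |A| < 3/4 — true.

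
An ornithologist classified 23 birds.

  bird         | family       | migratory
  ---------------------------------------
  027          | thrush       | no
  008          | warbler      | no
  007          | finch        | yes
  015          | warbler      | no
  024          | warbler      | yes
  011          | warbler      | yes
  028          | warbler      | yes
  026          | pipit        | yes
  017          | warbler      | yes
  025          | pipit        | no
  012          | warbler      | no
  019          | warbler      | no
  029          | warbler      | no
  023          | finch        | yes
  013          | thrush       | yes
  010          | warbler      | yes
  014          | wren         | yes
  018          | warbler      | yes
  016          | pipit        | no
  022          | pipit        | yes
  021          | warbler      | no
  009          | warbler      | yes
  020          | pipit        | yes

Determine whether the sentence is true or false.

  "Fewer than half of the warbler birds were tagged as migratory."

False

'Fewer than half of the warbler birds were tagged as migratory' holds iff |A ∩ B| < |A ∖ B|.
A (the restrictor) = {008, 015, 024, 011, 028, 017, 012, 019, 029, 010, 018, 021, 009}, |A| = 13.
A ∩ B = {024, 011, 028, 017, 010, 018, 009}, so |A ∩ B| = 7.
A ∖ B = {008, 015, 012, 019, 029, 021}, so |A ∖ B| = 6.
7 > 6, so the statement is false.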